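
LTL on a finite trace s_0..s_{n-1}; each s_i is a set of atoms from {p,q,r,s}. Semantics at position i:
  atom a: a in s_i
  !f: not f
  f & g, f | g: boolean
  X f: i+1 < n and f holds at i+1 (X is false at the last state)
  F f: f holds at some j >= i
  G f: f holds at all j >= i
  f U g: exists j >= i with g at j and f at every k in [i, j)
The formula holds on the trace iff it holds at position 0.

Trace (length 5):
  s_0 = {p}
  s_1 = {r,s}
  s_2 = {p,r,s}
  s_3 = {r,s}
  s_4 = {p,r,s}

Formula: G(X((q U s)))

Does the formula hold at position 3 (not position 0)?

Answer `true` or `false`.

Answer: false

Derivation:
s_0={p}: G(X((q U s)))=False X((q U s))=True (q U s)=False q=False s=False
s_1={r,s}: G(X((q U s)))=False X((q U s))=True (q U s)=True q=False s=True
s_2={p,r,s}: G(X((q U s)))=False X((q U s))=True (q U s)=True q=False s=True
s_3={r,s}: G(X((q U s)))=False X((q U s))=True (q U s)=True q=False s=True
s_4={p,r,s}: G(X((q U s)))=False X((q U s))=False (q U s)=True q=False s=True
Evaluating at position 3: result = False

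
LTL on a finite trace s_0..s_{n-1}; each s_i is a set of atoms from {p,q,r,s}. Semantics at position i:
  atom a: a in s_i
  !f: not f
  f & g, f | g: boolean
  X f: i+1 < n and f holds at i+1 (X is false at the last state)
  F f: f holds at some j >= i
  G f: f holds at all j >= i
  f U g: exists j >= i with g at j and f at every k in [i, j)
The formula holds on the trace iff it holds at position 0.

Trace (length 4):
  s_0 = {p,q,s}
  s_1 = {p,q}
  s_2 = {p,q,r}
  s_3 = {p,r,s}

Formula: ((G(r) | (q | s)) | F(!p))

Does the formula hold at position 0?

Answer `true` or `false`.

s_0={p,q,s}: ((G(r) | (q | s)) | F(!p))=True (G(r) | (q | s))=True G(r)=False r=False (q | s)=True q=True s=True F(!p)=False !p=False p=True
s_1={p,q}: ((G(r) | (q | s)) | F(!p))=True (G(r) | (q | s))=True G(r)=False r=False (q | s)=True q=True s=False F(!p)=False !p=False p=True
s_2={p,q,r}: ((G(r) | (q | s)) | F(!p))=True (G(r) | (q | s))=True G(r)=True r=True (q | s)=True q=True s=False F(!p)=False !p=False p=True
s_3={p,r,s}: ((G(r) | (q | s)) | F(!p))=True (G(r) | (q | s))=True G(r)=True r=True (q | s)=True q=False s=True F(!p)=False !p=False p=True

Answer: true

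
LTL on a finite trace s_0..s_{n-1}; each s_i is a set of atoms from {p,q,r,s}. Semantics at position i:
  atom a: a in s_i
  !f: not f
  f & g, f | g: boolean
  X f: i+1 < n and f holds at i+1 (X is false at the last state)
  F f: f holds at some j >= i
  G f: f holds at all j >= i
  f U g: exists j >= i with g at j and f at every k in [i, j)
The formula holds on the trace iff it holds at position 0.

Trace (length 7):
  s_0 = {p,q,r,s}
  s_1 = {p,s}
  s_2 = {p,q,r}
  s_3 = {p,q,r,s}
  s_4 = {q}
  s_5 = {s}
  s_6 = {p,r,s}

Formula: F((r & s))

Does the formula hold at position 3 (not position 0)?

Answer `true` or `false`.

s_0={p,q,r,s}: F((r & s))=True (r & s)=True r=True s=True
s_1={p,s}: F((r & s))=True (r & s)=False r=False s=True
s_2={p,q,r}: F((r & s))=True (r & s)=False r=True s=False
s_3={p,q,r,s}: F((r & s))=True (r & s)=True r=True s=True
s_4={q}: F((r & s))=True (r & s)=False r=False s=False
s_5={s}: F((r & s))=True (r & s)=False r=False s=True
s_6={p,r,s}: F((r & s))=True (r & s)=True r=True s=True
Evaluating at position 3: result = True

Answer: true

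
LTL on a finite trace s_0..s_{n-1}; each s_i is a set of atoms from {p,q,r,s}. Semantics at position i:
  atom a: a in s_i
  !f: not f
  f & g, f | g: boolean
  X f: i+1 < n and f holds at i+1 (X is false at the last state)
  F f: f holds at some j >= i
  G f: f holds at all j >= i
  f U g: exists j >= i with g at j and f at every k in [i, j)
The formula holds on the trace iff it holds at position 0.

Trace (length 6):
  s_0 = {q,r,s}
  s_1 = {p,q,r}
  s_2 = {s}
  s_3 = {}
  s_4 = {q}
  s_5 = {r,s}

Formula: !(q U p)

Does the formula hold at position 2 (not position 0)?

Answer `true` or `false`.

Answer: true

Derivation:
s_0={q,r,s}: !(q U p)=False (q U p)=True q=True p=False
s_1={p,q,r}: !(q U p)=False (q U p)=True q=True p=True
s_2={s}: !(q U p)=True (q U p)=False q=False p=False
s_3={}: !(q U p)=True (q U p)=False q=False p=False
s_4={q}: !(q U p)=True (q U p)=False q=True p=False
s_5={r,s}: !(q U p)=True (q U p)=False q=False p=False
Evaluating at position 2: result = True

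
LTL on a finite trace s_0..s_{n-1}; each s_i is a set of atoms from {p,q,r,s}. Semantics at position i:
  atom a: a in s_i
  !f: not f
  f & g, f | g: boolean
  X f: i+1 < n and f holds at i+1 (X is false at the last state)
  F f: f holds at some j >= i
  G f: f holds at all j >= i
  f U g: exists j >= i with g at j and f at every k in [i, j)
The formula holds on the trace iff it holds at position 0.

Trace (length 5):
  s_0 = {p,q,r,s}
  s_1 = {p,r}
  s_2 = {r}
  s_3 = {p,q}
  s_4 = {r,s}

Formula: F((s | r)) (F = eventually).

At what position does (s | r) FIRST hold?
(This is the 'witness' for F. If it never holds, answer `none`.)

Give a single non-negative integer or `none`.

s_0={p,q,r,s}: (s | r)=True s=True r=True
s_1={p,r}: (s | r)=True s=False r=True
s_2={r}: (s | r)=True s=False r=True
s_3={p,q}: (s | r)=False s=False r=False
s_4={r,s}: (s | r)=True s=True r=True
F((s | r)) holds; first witness at position 0.

Answer: 0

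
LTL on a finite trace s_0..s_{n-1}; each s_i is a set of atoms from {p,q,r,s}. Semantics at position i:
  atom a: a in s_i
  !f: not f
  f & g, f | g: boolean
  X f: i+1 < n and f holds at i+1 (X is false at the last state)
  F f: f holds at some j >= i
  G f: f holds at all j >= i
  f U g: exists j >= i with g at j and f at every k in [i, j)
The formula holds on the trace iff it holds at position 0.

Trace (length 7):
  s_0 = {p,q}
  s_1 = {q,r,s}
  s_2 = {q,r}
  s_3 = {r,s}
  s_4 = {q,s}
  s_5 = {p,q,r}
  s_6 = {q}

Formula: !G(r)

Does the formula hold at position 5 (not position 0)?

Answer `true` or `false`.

s_0={p,q}: !G(r)=True G(r)=False r=False
s_1={q,r,s}: !G(r)=True G(r)=False r=True
s_2={q,r}: !G(r)=True G(r)=False r=True
s_3={r,s}: !G(r)=True G(r)=False r=True
s_4={q,s}: !G(r)=True G(r)=False r=False
s_5={p,q,r}: !G(r)=True G(r)=False r=True
s_6={q}: !G(r)=True G(r)=False r=False
Evaluating at position 5: result = True

Answer: true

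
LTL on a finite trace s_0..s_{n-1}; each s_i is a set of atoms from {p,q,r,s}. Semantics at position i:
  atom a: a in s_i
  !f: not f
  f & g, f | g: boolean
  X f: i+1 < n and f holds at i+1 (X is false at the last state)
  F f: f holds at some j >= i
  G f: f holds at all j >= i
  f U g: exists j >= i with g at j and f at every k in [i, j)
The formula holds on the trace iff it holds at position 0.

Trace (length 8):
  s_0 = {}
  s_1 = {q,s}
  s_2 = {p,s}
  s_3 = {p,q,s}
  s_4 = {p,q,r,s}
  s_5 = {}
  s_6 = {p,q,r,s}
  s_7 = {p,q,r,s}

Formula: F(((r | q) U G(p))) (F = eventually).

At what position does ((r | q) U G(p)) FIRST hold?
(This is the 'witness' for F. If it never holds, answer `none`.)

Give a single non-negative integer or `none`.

s_0={}: ((r | q) U G(p))=False (r | q)=False r=False q=False G(p)=False p=False
s_1={q,s}: ((r | q) U G(p))=False (r | q)=True r=False q=True G(p)=False p=False
s_2={p,s}: ((r | q) U G(p))=False (r | q)=False r=False q=False G(p)=False p=True
s_3={p,q,s}: ((r | q) U G(p))=False (r | q)=True r=False q=True G(p)=False p=True
s_4={p,q,r,s}: ((r | q) U G(p))=False (r | q)=True r=True q=True G(p)=False p=True
s_5={}: ((r | q) U G(p))=False (r | q)=False r=False q=False G(p)=False p=False
s_6={p,q,r,s}: ((r | q) U G(p))=True (r | q)=True r=True q=True G(p)=True p=True
s_7={p,q,r,s}: ((r | q) U G(p))=True (r | q)=True r=True q=True G(p)=True p=True
F(((r | q) U G(p))) holds; first witness at position 6.

Answer: 6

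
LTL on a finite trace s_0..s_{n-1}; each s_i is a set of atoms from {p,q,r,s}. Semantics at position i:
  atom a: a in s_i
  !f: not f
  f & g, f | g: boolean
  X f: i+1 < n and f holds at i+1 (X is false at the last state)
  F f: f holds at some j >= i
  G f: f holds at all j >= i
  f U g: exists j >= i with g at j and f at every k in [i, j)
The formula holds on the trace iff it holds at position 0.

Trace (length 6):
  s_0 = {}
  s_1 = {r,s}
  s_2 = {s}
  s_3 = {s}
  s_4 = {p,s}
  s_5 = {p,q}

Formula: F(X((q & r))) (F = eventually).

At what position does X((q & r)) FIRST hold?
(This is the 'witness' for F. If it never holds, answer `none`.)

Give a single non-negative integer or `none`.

s_0={}: X((q & r))=False (q & r)=False q=False r=False
s_1={r,s}: X((q & r))=False (q & r)=False q=False r=True
s_2={s}: X((q & r))=False (q & r)=False q=False r=False
s_3={s}: X((q & r))=False (q & r)=False q=False r=False
s_4={p,s}: X((q & r))=False (q & r)=False q=False r=False
s_5={p,q}: X((q & r))=False (q & r)=False q=True r=False
F(X((q & r))) does not hold (no witness exists).

Answer: none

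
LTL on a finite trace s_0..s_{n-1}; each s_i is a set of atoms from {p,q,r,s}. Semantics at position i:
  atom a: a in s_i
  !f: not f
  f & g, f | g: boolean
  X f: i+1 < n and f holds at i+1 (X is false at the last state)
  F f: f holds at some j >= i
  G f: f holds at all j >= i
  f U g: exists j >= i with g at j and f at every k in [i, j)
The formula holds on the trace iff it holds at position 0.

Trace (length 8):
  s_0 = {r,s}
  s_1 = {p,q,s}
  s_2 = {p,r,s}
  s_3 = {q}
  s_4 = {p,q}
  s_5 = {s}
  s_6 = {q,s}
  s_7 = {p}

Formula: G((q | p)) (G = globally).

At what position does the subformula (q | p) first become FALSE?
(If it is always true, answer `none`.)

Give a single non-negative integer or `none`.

s_0={r,s}: (q | p)=False q=False p=False
s_1={p,q,s}: (q | p)=True q=True p=True
s_2={p,r,s}: (q | p)=True q=False p=True
s_3={q}: (q | p)=True q=True p=False
s_4={p,q}: (q | p)=True q=True p=True
s_5={s}: (q | p)=False q=False p=False
s_6={q,s}: (q | p)=True q=True p=False
s_7={p}: (q | p)=True q=False p=True
G((q | p)) holds globally = False
First violation at position 0.

Answer: 0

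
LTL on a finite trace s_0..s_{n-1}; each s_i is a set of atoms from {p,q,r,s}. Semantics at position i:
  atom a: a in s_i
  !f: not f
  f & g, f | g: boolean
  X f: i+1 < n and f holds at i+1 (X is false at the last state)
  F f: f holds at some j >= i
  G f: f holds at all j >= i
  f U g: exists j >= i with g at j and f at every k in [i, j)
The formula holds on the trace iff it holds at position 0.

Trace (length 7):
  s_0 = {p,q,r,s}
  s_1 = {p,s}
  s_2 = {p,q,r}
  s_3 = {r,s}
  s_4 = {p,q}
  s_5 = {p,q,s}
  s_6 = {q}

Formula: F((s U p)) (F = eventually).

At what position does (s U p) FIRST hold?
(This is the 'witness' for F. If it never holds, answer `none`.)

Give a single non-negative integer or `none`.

Answer: 0

Derivation:
s_0={p,q,r,s}: (s U p)=True s=True p=True
s_1={p,s}: (s U p)=True s=True p=True
s_2={p,q,r}: (s U p)=True s=False p=True
s_3={r,s}: (s U p)=True s=True p=False
s_4={p,q}: (s U p)=True s=False p=True
s_5={p,q,s}: (s U p)=True s=True p=True
s_6={q}: (s U p)=False s=False p=False
F((s U p)) holds; first witness at position 0.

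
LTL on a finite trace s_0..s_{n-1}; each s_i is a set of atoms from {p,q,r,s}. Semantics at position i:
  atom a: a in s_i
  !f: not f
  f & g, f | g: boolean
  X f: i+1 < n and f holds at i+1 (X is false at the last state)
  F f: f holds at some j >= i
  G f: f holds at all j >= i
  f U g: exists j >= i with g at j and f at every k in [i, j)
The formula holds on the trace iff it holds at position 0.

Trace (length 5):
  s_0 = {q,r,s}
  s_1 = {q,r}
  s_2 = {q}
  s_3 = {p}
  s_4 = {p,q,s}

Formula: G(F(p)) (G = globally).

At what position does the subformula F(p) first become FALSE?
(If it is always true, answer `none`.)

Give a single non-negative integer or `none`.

s_0={q,r,s}: F(p)=True p=False
s_1={q,r}: F(p)=True p=False
s_2={q}: F(p)=True p=False
s_3={p}: F(p)=True p=True
s_4={p,q,s}: F(p)=True p=True
G(F(p)) holds globally = True
No violation — formula holds at every position.

Answer: none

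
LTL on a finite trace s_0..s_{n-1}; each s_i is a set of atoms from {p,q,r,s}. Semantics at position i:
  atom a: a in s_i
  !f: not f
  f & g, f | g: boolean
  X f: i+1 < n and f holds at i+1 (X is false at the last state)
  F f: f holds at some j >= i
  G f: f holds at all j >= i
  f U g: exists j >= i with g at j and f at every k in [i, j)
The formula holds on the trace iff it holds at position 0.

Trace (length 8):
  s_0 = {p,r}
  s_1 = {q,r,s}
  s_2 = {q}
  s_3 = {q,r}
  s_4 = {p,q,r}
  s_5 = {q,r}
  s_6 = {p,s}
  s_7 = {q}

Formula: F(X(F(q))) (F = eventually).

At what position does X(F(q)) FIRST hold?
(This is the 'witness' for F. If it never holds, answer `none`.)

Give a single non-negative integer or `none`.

s_0={p,r}: X(F(q))=True F(q)=True q=False
s_1={q,r,s}: X(F(q))=True F(q)=True q=True
s_2={q}: X(F(q))=True F(q)=True q=True
s_3={q,r}: X(F(q))=True F(q)=True q=True
s_4={p,q,r}: X(F(q))=True F(q)=True q=True
s_5={q,r}: X(F(q))=True F(q)=True q=True
s_6={p,s}: X(F(q))=True F(q)=True q=False
s_7={q}: X(F(q))=False F(q)=True q=True
F(X(F(q))) holds; first witness at position 0.

Answer: 0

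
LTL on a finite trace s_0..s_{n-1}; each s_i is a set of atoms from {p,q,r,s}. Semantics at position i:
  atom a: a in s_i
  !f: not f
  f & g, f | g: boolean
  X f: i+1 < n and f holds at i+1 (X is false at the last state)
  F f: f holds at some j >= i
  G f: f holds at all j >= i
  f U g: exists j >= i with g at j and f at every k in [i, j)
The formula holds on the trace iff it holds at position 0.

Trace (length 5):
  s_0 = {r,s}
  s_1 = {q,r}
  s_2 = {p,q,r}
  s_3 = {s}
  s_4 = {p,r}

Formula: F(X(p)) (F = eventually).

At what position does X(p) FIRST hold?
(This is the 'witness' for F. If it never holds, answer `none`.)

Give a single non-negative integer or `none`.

s_0={r,s}: X(p)=False p=False
s_1={q,r}: X(p)=True p=False
s_2={p,q,r}: X(p)=False p=True
s_3={s}: X(p)=True p=False
s_4={p,r}: X(p)=False p=True
F(X(p)) holds; first witness at position 1.

Answer: 1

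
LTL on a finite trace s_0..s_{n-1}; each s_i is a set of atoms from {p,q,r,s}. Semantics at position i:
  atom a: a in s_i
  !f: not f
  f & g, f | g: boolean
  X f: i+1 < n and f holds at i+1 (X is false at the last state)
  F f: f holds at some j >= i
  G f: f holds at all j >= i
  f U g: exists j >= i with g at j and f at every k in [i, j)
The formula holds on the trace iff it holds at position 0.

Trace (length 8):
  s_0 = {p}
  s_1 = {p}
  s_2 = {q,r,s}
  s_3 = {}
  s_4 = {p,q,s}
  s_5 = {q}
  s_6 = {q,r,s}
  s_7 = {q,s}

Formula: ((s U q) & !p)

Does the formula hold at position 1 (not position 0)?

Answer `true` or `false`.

s_0={p}: ((s U q) & !p)=False (s U q)=False s=False q=False !p=False p=True
s_1={p}: ((s U q) & !p)=False (s U q)=False s=False q=False !p=False p=True
s_2={q,r,s}: ((s U q) & !p)=True (s U q)=True s=True q=True !p=True p=False
s_3={}: ((s U q) & !p)=False (s U q)=False s=False q=False !p=True p=False
s_4={p,q,s}: ((s U q) & !p)=False (s U q)=True s=True q=True !p=False p=True
s_5={q}: ((s U q) & !p)=True (s U q)=True s=False q=True !p=True p=False
s_6={q,r,s}: ((s U q) & !p)=True (s U q)=True s=True q=True !p=True p=False
s_7={q,s}: ((s U q) & !p)=True (s U q)=True s=True q=True !p=True p=False
Evaluating at position 1: result = False

Answer: false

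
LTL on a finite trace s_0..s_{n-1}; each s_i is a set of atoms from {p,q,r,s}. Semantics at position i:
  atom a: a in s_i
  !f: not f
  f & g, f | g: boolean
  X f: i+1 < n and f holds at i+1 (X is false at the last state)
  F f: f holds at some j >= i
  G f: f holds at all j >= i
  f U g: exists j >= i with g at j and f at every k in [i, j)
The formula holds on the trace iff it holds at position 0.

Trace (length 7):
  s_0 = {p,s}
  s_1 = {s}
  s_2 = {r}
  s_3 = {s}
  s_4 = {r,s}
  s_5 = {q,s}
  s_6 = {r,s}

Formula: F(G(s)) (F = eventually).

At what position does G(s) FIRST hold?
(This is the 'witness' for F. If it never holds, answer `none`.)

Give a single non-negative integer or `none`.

s_0={p,s}: G(s)=False s=True
s_1={s}: G(s)=False s=True
s_2={r}: G(s)=False s=False
s_3={s}: G(s)=True s=True
s_4={r,s}: G(s)=True s=True
s_5={q,s}: G(s)=True s=True
s_6={r,s}: G(s)=True s=True
F(G(s)) holds; first witness at position 3.

Answer: 3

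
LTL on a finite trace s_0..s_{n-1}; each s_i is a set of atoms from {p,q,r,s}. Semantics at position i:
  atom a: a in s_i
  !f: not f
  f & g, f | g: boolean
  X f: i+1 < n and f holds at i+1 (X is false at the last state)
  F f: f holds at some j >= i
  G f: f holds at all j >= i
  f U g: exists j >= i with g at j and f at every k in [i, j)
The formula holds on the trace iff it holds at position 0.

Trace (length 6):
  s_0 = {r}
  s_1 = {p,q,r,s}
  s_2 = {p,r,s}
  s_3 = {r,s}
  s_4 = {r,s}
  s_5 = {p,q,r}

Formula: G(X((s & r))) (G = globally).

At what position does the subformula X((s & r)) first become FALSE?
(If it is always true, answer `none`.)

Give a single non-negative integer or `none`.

s_0={r}: X((s & r))=True (s & r)=False s=False r=True
s_1={p,q,r,s}: X((s & r))=True (s & r)=True s=True r=True
s_2={p,r,s}: X((s & r))=True (s & r)=True s=True r=True
s_3={r,s}: X((s & r))=True (s & r)=True s=True r=True
s_4={r,s}: X((s & r))=False (s & r)=True s=True r=True
s_5={p,q,r}: X((s & r))=False (s & r)=False s=False r=True
G(X((s & r))) holds globally = False
First violation at position 4.

Answer: 4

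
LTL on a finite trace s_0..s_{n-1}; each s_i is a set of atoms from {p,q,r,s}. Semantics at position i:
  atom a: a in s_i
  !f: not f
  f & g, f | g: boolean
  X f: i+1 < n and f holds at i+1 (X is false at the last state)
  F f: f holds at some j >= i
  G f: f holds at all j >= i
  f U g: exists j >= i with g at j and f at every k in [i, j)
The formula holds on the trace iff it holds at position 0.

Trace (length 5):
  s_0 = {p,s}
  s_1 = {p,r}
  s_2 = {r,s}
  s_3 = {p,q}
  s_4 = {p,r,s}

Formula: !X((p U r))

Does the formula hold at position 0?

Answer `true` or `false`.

Answer: false

Derivation:
s_0={p,s}: !X((p U r))=False X((p U r))=True (p U r)=True p=True r=False
s_1={p,r}: !X((p U r))=False X((p U r))=True (p U r)=True p=True r=True
s_2={r,s}: !X((p U r))=False X((p U r))=True (p U r)=True p=False r=True
s_3={p,q}: !X((p U r))=False X((p U r))=True (p U r)=True p=True r=False
s_4={p,r,s}: !X((p U r))=True X((p U r))=False (p U r)=True p=True r=True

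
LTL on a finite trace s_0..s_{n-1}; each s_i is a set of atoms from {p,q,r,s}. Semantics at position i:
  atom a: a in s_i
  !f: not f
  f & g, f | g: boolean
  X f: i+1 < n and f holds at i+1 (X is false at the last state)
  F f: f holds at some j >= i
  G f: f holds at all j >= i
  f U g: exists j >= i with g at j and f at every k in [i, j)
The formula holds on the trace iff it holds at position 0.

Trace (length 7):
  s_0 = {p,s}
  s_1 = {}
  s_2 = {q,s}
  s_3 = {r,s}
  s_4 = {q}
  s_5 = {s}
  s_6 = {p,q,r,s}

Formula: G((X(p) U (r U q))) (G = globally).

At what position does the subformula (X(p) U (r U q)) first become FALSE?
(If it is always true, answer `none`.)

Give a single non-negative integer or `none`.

Answer: 0

Derivation:
s_0={p,s}: (X(p) U (r U q))=False X(p)=False p=True (r U q)=False r=False q=False
s_1={}: (X(p) U (r U q))=False X(p)=False p=False (r U q)=False r=False q=False
s_2={q,s}: (X(p) U (r U q))=True X(p)=False p=False (r U q)=True r=False q=True
s_3={r,s}: (X(p) U (r U q))=True X(p)=False p=False (r U q)=True r=True q=False
s_4={q}: (X(p) U (r U q))=True X(p)=False p=False (r U q)=True r=False q=True
s_5={s}: (X(p) U (r U q))=True X(p)=True p=False (r U q)=False r=False q=False
s_6={p,q,r,s}: (X(p) U (r U q))=True X(p)=False p=True (r U q)=True r=True q=True
G((X(p) U (r U q))) holds globally = False
First violation at position 0.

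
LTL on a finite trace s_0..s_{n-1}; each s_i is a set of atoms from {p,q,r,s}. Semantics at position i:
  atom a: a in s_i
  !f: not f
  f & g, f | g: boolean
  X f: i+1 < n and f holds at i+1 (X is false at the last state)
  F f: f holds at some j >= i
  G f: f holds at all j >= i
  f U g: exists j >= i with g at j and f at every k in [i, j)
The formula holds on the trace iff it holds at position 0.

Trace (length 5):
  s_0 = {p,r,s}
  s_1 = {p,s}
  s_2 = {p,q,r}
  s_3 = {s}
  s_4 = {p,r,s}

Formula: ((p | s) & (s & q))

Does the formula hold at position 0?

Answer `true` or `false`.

s_0={p,r,s}: ((p | s) & (s & q))=False (p | s)=True p=True s=True (s & q)=False q=False
s_1={p,s}: ((p | s) & (s & q))=False (p | s)=True p=True s=True (s & q)=False q=False
s_2={p,q,r}: ((p | s) & (s & q))=False (p | s)=True p=True s=False (s & q)=False q=True
s_3={s}: ((p | s) & (s & q))=False (p | s)=True p=False s=True (s & q)=False q=False
s_4={p,r,s}: ((p | s) & (s & q))=False (p | s)=True p=True s=True (s & q)=False q=False

Answer: false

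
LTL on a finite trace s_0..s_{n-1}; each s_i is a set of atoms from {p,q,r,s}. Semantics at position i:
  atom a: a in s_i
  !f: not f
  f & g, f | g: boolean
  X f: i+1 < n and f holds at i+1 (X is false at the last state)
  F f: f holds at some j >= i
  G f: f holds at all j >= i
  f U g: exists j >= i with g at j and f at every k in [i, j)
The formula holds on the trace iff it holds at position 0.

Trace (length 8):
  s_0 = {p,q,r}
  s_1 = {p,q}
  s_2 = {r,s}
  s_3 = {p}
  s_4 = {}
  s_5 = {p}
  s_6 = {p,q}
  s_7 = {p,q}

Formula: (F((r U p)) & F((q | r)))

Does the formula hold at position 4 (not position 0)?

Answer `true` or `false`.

Answer: true

Derivation:
s_0={p,q,r}: (F((r U p)) & F((q | r)))=True F((r U p))=True (r U p)=True r=True p=True F((q | r))=True (q | r)=True q=True
s_1={p,q}: (F((r U p)) & F((q | r)))=True F((r U p))=True (r U p)=True r=False p=True F((q | r))=True (q | r)=True q=True
s_2={r,s}: (F((r U p)) & F((q | r)))=True F((r U p))=True (r U p)=True r=True p=False F((q | r))=True (q | r)=True q=False
s_3={p}: (F((r U p)) & F((q | r)))=True F((r U p))=True (r U p)=True r=False p=True F((q | r))=True (q | r)=False q=False
s_4={}: (F((r U p)) & F((q | r)))=True F((r U p))=True (r U p)=False r=False p=False F((q | r))=True (q | r)=False q=False
s_5={p}: (F((r U p)) & F((q | r)))=True F((r U p))=True (r U p)=True r=False p=True F((q | r))=True (q | r)=False q=False
s_6={p,q}: (F((r U p)) & F((q | r)))=True F((r U p))=True (r U p)=True r=False p=True F((q | r))=True (q | r)=True q=True
s_7={p,q}: (F((r U p)) & F((q | r)))=True F((r U p))=True (r U p)=True r=False p=True F((q | r))=True (q | r)=True q=True
Evaluating at position 4: result = True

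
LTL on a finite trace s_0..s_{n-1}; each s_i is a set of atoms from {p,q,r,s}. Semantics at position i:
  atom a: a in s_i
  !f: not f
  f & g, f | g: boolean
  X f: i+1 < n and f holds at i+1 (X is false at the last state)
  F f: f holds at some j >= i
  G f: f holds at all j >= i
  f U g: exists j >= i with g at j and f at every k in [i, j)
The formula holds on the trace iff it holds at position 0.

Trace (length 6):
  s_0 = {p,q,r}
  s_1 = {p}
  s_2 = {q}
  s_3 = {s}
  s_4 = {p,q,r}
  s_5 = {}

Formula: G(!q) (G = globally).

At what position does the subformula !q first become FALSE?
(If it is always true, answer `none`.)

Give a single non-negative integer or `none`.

s_0={p,q,r}: !q=False q=True
s_1={p}: !q=True q=False
s_2={q}: !q=False q=True
s_3={s}: !q=True q=False
s_4={p,q,r}: !q=False q=True
s_5={}: !q=True q=False
G(!q) holds globally = False
First violation at position 0.

Answer: 0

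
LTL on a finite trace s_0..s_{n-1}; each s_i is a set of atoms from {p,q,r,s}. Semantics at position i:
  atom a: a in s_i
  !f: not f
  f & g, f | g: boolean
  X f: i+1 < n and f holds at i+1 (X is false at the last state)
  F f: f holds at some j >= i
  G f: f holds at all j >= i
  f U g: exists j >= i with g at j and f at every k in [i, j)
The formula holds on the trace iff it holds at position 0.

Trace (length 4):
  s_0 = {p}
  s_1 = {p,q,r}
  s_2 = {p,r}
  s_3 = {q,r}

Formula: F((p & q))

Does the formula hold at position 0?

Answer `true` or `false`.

Answer: true

Derivation:
s_0={p}: F((p & q))=True (p & q)=False p=True q=False
s_1={p,q,r}: F((p & q))=True (p & q)=True p=True q=True
s_2={p,r}: F((p & q))=False (p & q)=False p=True q=False
s_3={q,r}: F((p & q))=False (p & q)=False p=False q=True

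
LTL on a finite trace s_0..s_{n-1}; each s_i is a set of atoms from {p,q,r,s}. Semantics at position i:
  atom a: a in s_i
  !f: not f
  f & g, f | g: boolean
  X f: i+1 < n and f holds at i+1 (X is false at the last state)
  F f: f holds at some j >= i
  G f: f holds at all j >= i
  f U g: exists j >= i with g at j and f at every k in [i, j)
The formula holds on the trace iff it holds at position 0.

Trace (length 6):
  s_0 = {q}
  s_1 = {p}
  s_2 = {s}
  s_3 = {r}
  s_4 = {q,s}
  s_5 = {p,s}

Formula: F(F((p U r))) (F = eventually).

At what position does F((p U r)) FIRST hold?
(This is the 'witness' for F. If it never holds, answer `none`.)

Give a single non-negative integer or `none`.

Answer: 0

Derivation:
s_0={q}: F((p U r))=True (p U r)=False p=False r=False
s_1={p}: F((p U r))=True (p U r)=False p=True r=False
s_2={s}: F((p U r))=True (p U r)=False p=False r=False
s_3={r}: F((p U r))=True (p U r)=True p=False r=True
s_4={q,s}: F((p U r))=False (p U r)=False p=False r=False
s_5={p,s}: F((p U r))=False (p U r)=False p=True r=False
F(F((p U r))) holds; first witness at position 0.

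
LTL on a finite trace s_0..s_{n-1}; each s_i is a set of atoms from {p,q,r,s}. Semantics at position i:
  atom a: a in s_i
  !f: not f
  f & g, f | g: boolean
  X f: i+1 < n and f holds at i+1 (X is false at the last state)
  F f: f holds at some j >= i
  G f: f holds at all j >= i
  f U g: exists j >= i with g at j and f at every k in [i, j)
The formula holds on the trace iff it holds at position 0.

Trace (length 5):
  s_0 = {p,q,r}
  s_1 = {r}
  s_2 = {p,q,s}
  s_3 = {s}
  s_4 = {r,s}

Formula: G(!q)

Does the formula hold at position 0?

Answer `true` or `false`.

s_0={p,q,r}: G(!q)=False !q=False q=True
s_1={r}: G(!q)=False !q=True q=False
s_2={p,q,s}: G(!q)=False !q=False q=True
s_3={s}: G(!q)=True !q=True q=False
s_4={r,s}: G(!q)=True !q=True q=False

Answer: false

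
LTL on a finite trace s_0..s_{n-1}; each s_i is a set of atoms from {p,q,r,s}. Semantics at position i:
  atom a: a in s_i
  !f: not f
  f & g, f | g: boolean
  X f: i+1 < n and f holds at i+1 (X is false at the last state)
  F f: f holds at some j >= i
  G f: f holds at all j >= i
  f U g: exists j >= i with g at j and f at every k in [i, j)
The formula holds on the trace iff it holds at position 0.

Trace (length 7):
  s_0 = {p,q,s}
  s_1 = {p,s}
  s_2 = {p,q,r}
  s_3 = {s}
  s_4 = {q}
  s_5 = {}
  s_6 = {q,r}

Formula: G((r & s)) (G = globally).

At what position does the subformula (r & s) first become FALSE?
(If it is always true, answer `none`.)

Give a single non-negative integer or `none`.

Answer: 0

Derivation:
s_0={p,q,s}: (r & s)=False r=False s=True
s_1={p,s}: (r & s)=False r=False s=True
s_2={p,q,r}: (r & s)=False r=True s=False
s_3={s}: (r & s)=False r=False s=True
s_4={q}: (r & s)=False r=False s=False
s_5={}: (r & s)=False r=False s=False
s_6={q,r}: (r & s)=False r=True s=False
G((r & s)) holds globally = False
First violation at position 0.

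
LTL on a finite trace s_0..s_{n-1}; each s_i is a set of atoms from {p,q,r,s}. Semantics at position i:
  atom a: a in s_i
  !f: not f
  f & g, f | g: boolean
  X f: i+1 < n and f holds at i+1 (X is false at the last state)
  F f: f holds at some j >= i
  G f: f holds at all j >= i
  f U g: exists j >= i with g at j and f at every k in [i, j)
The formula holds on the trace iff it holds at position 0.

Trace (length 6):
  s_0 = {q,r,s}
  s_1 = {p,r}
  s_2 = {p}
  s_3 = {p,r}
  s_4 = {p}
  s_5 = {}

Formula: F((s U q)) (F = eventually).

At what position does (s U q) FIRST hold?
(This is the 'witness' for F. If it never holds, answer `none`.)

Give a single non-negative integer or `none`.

Answer: 0

Derivation:
s_0={q,r,s}: (s U q)=True s=True q=True
s_1={p,r}: (s U q)=False s=False q=False
s_2={p}: (s U q)=False s=False q=False
s_3={p,r}: (s U q)=False s=False q=False
s_4={p}: (s U q)=False s=False q=False
s_5={}: (s U q)=False s=False q=False
F((s U q)) holds; first witness at position 0.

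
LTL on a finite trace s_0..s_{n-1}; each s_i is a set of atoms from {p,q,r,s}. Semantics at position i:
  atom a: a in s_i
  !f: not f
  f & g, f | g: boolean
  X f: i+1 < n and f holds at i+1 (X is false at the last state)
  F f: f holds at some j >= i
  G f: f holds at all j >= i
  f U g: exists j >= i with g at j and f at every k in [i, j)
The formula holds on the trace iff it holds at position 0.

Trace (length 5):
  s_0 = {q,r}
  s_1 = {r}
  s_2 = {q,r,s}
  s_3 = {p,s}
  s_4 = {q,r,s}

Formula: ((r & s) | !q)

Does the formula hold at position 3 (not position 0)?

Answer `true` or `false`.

s_0={q,r}: ((r & s) | !q)=False (r & s)=False r=True s=False !q=False q=True
s_1={r}: ((r & s) | !q)=True (r & s)=False r=True s=False !q=True q=False
s_2={q,r,s}: ((r & s) | !q)=True (r & s)=True r=True s=True !q=False q=True
s_3={p,s}: ((r & s) | !q)=True (r & s)=False r=False s=True !q=True q=False
s_4={q,r,s}: ((r & s) | !q)=True (r & s)=True r=True s=True !q=False q=True
Evaluating at position 3: result = True

Answer: true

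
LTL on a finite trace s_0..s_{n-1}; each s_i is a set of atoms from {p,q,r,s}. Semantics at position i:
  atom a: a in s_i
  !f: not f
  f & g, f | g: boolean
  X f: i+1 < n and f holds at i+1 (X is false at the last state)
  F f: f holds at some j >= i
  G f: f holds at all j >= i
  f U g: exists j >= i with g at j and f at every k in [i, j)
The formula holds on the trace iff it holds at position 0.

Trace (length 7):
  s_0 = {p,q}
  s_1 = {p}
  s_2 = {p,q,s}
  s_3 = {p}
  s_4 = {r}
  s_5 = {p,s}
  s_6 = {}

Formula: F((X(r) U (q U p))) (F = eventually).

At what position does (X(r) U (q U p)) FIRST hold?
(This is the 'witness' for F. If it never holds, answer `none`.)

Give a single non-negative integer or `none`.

Answer: 0

Derivation:
s_0={p,q}: (X(r) U (q U p))=True X(r)=False r=False (q U p)=True q=True p=True
s_1={p}: (X(r) U (q U p))=True X(r)=False r=False (q U p)=True q=False p=True
s_2={p,q,s}: (X(r) U (q U p))=True X(r)=False r=False (q U p)=True q=True p=True
s_3={p}: (X(r) U (q U p))=True X(r)=True r=False (q U p)=True q=False p=True
s_4={r}: (X(r) U (q U p))=False X(r)=False r=True (q U p)=False q=False p=False
s_5={p,s}: (X(r) U (q U p))=True X(r)=False r=False (q U p)=True q=False p=True
s_6={}: (X(r) U (q U p))=False X(r)=False r=False (q U p)=False q=False p=False
F((X(r) U (q U p))) holds; first witness at position 0.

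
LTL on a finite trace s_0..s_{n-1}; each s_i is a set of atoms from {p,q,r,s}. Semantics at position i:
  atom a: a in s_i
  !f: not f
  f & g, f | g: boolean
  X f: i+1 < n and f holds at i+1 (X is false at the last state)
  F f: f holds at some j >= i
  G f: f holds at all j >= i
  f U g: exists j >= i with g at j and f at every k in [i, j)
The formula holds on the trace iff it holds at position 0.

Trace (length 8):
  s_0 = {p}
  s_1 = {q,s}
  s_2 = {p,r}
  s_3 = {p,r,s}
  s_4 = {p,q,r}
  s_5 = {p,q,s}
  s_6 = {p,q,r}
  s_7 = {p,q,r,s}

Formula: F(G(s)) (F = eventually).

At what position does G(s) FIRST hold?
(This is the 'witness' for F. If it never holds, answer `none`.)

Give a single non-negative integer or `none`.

s_0={p}: G(s)=False s=False
s_1={q,s}: G(s)=False s=True
s_2={p,r}: G(s)=False s=False
s_3={p,r,s}: G(s)=False s=True
s_4={p,q,r}: G(s)=False s=False
s_5={p,q,s}: G(s)=False s=True
s_6={p,q,r}: G(s)=False s=False
s_7={p,q,r,s}: G(s)=True s=True
F(G(s)) holds; first witness at position 7.

Answer: 7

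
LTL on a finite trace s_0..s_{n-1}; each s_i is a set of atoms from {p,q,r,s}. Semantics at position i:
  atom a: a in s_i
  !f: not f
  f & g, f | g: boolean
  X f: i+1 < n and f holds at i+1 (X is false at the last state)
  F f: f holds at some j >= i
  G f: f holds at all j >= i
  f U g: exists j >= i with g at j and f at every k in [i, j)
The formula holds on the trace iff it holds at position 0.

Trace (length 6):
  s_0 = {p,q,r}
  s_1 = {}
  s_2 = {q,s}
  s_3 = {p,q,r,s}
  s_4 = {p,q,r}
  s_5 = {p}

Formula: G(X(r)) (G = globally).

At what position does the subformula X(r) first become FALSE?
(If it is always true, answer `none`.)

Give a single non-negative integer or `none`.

Answer: 0

Derivation:
s_0={p,q,r}: X(r)=False r=True
s_1={}: X(r)=False r=False
s_2={q,s}: X(r)=True r=False
s_3={p,q,r,s}: X(r)=True r=True
s_4={p,q,r}: X(r)=False r=True
s_5={p}: X(r)=False r=False
G(X(r)) holds globally = False
First violation at position 0.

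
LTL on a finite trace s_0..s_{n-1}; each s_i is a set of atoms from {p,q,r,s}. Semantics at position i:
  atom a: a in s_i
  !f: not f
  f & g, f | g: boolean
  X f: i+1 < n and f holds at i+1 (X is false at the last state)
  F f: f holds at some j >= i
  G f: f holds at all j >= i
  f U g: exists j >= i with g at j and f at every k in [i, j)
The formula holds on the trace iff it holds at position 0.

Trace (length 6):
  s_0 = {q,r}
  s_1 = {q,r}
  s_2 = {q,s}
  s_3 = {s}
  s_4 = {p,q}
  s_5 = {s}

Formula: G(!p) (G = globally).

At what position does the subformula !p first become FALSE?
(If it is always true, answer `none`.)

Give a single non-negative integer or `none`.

s_0={q,r}: !p=True p=False
s_1={q,r}: !p=True p=False
s_2={q,s}: !p=True p=False
s_3={s}: !p=True p=False
s_4={p,q}: !p=False p=True
s_5={s}: !p=True p=False
G(!p) holds globally = False
First violation at position 4.

Answer: 4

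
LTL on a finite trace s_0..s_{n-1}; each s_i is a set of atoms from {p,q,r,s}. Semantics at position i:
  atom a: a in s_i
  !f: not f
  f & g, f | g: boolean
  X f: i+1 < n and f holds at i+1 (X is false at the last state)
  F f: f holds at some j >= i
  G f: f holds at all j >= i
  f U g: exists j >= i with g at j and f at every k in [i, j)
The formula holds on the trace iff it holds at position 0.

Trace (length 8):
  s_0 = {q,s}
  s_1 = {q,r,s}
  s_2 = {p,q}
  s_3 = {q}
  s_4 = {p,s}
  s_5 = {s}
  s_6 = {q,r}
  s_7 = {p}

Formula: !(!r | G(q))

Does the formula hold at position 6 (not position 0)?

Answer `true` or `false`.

Answer: true

Derivation:
s_0={q,s}: !(!r | G(q))=False (!r | G(q))=True !r=True r=False G(q)=False q=True
s_1={q,r,s}: !(!r | G(q))=True (!r | G(q))=False !r=False r=True G(q)=False q=True
s_2={p,q}: !(!r | G(q))=False (!r | G(q))=True !r=True r=False G(q)=False q=True
s_3={q}: !(!r | G(q))=False (!r | G(q))=True !r=True r=False G(q)=False q=True
s_4={p,s}: !(!r | G(q))=False (!r | G(q))=True !r=True r=False G(q)=False q=False
s_5={s}: !(!r | G(q))=False (!r | G(q))=True !r=True r=False G(q)=False q=False
s_6={q,r}: !(!r | G(q))=True (!r | G(q))=False !r=False r=True G(q)=False q=True
s_7={p}: !(!r | G(q))=False (!r | G(q))=True !r=True r=False G(q)=False q=False
Evaluating at position 6: result = True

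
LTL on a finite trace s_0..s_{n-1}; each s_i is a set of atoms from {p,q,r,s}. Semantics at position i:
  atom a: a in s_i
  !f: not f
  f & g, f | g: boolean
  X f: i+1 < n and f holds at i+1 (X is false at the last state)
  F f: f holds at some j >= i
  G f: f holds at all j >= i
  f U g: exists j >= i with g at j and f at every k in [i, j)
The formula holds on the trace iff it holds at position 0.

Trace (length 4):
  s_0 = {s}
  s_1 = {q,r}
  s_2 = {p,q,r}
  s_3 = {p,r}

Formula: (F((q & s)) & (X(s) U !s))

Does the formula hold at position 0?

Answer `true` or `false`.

s_0={s}: (F((q & s)) & (X(s) U !s))=False F((q & s))=False (q & s)=False q=False s=True (X(s) U !s)=False X(s)=False !s=False
s_1={q,r}: (F((q & s)) & (X(s) U !s))=False F((q & s))=False (q & s)=False q=True s=False (X(s) U !s)=True X(s)=False !s=True
s_2={p,q,r}: (F((q & s)) & (X(s) U !s))=False F((q & s))=False (q & s)=False q=True s=False (X(s) U !s)=True X(s)=False !s=True
s_3={p,r}: (F((q & s)) & (X(s) U !s))=False F((q & s))=False (q & s)=False q=False s=False (X(s) U !s)=True X(s)=False !s=True

Answer: false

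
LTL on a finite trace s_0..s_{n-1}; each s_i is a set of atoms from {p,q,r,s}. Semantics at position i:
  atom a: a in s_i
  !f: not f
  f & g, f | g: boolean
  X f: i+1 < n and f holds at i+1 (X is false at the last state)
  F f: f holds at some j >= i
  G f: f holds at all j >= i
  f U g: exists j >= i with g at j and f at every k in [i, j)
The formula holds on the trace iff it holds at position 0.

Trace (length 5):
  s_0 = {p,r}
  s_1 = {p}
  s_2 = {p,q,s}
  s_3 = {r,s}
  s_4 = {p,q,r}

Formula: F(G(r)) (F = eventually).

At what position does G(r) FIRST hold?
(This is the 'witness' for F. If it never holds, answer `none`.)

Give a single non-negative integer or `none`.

Answer: 3

Derivation:
s_0={p,r}: G(r)=False r=True
s_1={p}: G(r)=False r=False
s_2={p,q,s}: G(r)=False r=False
s_3={r,s}: G(r)=True r=True
s_4={p,q,r}: G(r)=True r=True
F(G(r)) holds; first witness at position 3.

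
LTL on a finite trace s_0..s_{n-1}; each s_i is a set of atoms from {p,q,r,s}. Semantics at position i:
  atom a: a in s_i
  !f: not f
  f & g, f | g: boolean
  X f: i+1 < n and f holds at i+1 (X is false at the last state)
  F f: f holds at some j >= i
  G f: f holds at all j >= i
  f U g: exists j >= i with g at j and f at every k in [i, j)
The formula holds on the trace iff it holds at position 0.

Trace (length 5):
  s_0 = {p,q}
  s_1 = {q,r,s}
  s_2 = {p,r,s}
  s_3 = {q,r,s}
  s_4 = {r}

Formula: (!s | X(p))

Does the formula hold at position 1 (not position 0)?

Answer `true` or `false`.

Answer: true

Derivation:
s_0={p,q}: (!s | X(p))=True !s=True s=False X(p)=False p=True
s_1={q,r,s}: (!s | X(p))=True !s=False s=True X(p)=True p=False
s_2={p,r,s}: (!s | X(p))=False !s=False s=True X(p)=False p=True
s_3={q,r,s}: (!s | X(p))=False !s=False s=True X(p)=False p=False
s_4={r}: (!s | X(p))=True !s=True s=False X(p)=False p=False
Evaluating at position 1: result = True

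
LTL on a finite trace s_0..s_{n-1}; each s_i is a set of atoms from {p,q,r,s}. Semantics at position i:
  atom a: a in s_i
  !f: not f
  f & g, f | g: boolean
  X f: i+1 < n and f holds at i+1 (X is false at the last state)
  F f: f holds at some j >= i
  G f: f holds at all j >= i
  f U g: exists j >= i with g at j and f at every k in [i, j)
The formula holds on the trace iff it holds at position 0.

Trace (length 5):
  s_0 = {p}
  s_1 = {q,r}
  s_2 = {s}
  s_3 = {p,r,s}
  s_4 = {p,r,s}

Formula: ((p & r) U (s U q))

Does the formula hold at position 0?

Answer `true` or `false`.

Answer: false

Derivation:
s_0={p}: ((p & r) U (s U q))=False (p & r)=False p=True r=False (s U q)=False s=False q=False
s_1={q,r}: ((p & r) U (s U q))=True (p & r)=False p=False r=True (s U q)=True s=False q=True
s_2={s}: ((p & r) U (s U q))=False (p & r)=False p=False r=False (s U q)=False s=True q=False
s_3={p,r,s}: ((p & r) U (s U q))=False (p & r)=True p=True r=True (s U q)=False s=True q=False
s_4={p,r,s}: ((p & r) U (s U q))=False (p & r)=True p=True r=True (s U q)=False s=True q=False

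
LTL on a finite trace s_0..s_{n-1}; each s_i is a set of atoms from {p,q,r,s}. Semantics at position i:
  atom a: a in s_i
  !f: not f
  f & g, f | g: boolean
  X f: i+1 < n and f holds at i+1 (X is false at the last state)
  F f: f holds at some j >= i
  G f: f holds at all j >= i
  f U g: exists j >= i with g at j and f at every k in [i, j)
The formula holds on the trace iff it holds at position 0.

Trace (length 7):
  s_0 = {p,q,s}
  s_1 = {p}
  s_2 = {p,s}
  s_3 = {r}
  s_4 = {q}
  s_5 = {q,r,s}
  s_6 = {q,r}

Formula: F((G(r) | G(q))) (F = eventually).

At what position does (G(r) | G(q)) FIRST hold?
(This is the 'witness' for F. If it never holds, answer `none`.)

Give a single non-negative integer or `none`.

s_0={p,q,s}: (G(r) | G(q))=False G(r)=False r=False G(q)=False q=True
s_1={p}: (G(r) | G(q))=False G(r)=False r=False G(q)=False q=False
s_2={p,s}: (G(r) | G(q))=False G(r)=False r=False G(q)=False q=False
s_3={r}: (G(r) | G(q))=False G(r)=False r=True G(q)=False q=False
s_4={q}: (G(r) | G(q))=True G(r)=False r=False G(q)=True q=True
s_5={q,r,s}: (G(r) | G(q))=True G(r)=True r=True G(q)=True q=True
s_6={q,r}: (G(r) | G(q))=True G(r)=True r=True G(q)=True q=True
F((G(r) | G(q))) holds; first witness at position 4.

Answer: 4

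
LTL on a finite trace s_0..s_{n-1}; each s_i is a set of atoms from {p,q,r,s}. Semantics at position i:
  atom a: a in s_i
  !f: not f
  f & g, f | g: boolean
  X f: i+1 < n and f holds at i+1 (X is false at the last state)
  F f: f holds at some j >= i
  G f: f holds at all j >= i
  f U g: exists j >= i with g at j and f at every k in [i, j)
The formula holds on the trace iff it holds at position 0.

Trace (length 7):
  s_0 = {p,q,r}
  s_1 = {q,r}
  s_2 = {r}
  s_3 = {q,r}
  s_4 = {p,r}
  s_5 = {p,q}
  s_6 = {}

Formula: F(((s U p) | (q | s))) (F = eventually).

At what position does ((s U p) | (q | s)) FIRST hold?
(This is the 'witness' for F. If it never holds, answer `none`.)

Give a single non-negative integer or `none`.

s_0={p,q,r}: ((s U p) | (q | s))=True (s U p)=True s=False p=True (q | s)=True q=True
s_1={q,r}: ((s U p) | (q | s))=True (s U p)=False s=False p=False (q | s)=True q=True
s_2={r}: ((s U p) | (q | s))=False (s U p)=False s=False p=False (q | s)=False q=False
s_3={q,r}: ((s U p) | (q | s))=True (s U p)=False s=False p=False (q | s)=True q=True
s_4={p,r}: ((s U p) | (q | s))=True (s U p)=True s=False p=True (q | s)=False q=False
s_5={p,q}: ((s U p) | (q | s))=True (s U p)=True s=False p=True (q | s)=True q=True
s_6={}: ((s U p) | (q | s))=False (s U p)=False s=False p=False (q | s)=False q=False
F(((s U p) | (q | s))) holds; first witness at position 0.

Answer: 0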